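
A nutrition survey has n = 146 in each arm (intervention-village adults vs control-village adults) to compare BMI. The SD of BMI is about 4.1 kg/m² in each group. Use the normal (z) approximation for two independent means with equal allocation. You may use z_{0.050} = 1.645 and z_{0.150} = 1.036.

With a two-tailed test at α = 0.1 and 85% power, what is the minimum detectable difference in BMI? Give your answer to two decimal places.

Minimum detectable difference ≈ 1.29 kg/m²

δ = (z_{α/2} + z_β) · √((σ₁²+σ₂²)/n)
  = (1.645 + 1.036) · √(33.62/146)
  = 2.681 · √0.23027
  = 2.681 · 0.4799
  = 1.2865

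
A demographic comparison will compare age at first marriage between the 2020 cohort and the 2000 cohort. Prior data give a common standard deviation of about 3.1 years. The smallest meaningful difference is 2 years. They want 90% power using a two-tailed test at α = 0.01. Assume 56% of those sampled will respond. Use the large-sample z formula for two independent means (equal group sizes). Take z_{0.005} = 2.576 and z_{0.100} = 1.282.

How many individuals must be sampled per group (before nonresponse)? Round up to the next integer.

n = 128 per group

n = (z_{α/2} + z_β)² · (σ₁² + σ₂²) / δ²
  = (2.576 + 1.282)² · (2·3.1² = 19.22) / 2²
  = 14.8842 · 19.22 / 4
  = 71.52
Adjust for 56% response: 71.52 / 0.56 = 127.71.
Round up → n = 128 per group.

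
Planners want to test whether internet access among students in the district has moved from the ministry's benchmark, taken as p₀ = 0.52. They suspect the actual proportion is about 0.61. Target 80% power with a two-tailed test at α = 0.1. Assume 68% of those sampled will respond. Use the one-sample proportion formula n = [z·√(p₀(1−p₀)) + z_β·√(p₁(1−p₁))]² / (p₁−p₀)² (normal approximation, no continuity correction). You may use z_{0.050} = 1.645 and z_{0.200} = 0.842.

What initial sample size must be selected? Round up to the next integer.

n = [z_{α/2}·√(p₀q₀) + z_β·√(p₁q₁)]² / (p₁ − p₀)²
  = [1.645·√(0.52·0.48) + 0.842·√(0.61·0.39)]² / (0.09)²
  = [1.645·0.4996 + 0.842·0.4877]² / 0.0081
  = [1.2325]² / 0.0081
  = 187.55
Adjust for 68% response: 187.55 / 0.68 = 275.80.
Round up → n = 276.

n = 276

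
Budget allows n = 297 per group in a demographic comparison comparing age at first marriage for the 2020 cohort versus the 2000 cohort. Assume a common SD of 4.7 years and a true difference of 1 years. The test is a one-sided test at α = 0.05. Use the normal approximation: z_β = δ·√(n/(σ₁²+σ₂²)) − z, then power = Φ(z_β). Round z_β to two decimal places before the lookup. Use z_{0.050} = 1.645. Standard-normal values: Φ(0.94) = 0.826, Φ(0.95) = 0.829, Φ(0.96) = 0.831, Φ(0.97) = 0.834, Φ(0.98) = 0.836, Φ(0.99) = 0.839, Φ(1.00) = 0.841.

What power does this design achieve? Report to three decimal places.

Power ≈ 0.829

z_β = δ·√(n/(σ₁²+σ₂²)) − z_α
    = 1 · √(297/44.18) − 1.645
    = 1 · 2.59278 − 1.645
    = 2.5928 − 1.645 = 0.9478 → 0.95
Power = Φ(0.95) = 0.829.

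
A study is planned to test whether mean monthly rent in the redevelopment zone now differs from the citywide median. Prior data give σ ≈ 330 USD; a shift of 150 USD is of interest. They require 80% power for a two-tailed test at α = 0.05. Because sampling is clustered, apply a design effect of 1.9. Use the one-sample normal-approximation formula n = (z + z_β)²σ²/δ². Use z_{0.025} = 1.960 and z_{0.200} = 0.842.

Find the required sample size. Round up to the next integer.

n = 73

n = (z_{α/2} + z_β)² · σ² / δ²
  = (1.960 + 0.842)² · 330² / 150²
  = 7.8512 · 108900 / 22500
  = 38.00
Design effect: 1.9 × 38.00 = 72.20.
Round up → n = 73.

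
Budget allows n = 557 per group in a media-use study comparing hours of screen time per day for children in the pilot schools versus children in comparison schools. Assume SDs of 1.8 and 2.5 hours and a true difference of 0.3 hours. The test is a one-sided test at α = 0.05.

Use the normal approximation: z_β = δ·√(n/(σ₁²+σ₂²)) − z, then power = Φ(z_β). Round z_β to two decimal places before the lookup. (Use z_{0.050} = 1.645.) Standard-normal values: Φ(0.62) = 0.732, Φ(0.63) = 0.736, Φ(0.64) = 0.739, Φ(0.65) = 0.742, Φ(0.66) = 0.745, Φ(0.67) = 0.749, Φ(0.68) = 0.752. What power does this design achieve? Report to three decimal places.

z_β = δ·√(n/(σ₁²+σ₂²)) − z_α
    = 0.3 · √(557/9.49) − 1.645
    = 0.3 · 7.66116 − 1.645
    = 2.2983 − 1.645 = 0.6533 → 0.65
Power = Φ(0.65) = 0.742.

Power ≈ 0.742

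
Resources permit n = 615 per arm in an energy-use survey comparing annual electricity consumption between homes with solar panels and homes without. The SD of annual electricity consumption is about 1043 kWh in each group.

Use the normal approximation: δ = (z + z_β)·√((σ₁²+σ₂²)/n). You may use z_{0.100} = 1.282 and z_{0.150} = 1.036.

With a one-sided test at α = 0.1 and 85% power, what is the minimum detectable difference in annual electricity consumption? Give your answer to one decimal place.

Minimum detectable difference ≈ 137.9 kWh

δ = (z_α + z_β) · √((σ₁²+σ₂²)/n)
  = (1.282 + 1.036) · √(2175698/615)
  = 2.318 · √3537.7
  = 2.318 · 59.4787
  = 137.8717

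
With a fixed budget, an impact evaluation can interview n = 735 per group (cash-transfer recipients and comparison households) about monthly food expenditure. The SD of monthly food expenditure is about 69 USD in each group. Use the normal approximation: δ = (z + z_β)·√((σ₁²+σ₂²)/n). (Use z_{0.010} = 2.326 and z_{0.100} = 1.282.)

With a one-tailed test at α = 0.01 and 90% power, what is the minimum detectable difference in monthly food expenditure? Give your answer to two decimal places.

Minimum detectable difference ≈ 12.99 USD

δ = (z_α + z_β) · √((σ₁²+σ₂²)/n)
  = (2.326 + 1.282) · √(9522/735)
  = 3.608 · √12.9551
  = 3.608 · 3.5993
  = 12.9863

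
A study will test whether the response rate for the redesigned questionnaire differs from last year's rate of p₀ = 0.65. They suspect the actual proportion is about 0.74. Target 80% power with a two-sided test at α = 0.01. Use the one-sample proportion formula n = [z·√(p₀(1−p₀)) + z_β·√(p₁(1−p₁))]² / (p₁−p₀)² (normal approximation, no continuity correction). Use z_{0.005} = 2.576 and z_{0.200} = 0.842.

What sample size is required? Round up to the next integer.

n = 316

n = [z_{α/2}·√(p₀q₀) + z_β·√(p₁q₁)]² / (p₁ − p₀)²
  = [2.576·√(0.65·0.35) + 0.842·√(0.74·0.26)]² / (0.09)²
  = [2.576·0.4770 + 0.842·0.4386]² / 0.0081
  = [1.5980]² / 0.0081
  = 315.26
Round up → n = 316.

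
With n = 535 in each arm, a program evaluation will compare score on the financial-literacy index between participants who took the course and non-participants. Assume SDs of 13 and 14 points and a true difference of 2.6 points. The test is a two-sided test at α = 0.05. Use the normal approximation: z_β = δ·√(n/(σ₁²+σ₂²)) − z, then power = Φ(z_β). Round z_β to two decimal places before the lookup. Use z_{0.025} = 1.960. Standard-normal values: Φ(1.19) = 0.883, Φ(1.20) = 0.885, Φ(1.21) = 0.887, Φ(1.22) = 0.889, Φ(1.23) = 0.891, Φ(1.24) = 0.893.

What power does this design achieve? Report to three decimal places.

z_β = δ·√(n/(σ₁²+σ₂²)) − z_{α/2}
    = 2.6 · √(535/365) − 1.960
    = 2.6 · 1.21068 − 1.960
    = 3.1478 − 1.960 = 1.1878 → 1.19
Power = Φ(1.19) = 0.883.

Power ≈ 0.883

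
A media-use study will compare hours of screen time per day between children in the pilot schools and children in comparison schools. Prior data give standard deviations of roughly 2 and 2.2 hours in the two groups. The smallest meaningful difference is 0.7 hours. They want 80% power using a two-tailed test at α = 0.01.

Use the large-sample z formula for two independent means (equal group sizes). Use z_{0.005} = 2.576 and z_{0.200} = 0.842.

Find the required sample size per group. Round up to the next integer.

n = (z_{α/2} + z_β)² · (σ₁² + σ₂²) / δ²
  = (2.576 + 0.842)² · (2² + 2.2² = 8.84) / 0.7²
  = 11.6827 · 8.84 / 0.49
  = 210.77
Round up → n = 211 per group.

n = 211 per group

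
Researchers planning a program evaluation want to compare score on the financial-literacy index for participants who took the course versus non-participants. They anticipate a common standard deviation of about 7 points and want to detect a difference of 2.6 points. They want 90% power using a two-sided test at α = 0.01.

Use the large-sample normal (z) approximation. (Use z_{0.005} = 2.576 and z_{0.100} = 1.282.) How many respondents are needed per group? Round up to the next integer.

n = 216 per group

n = (z_{α/2} + z_β)² · (σ₁² + σ₂²) / δ²
  = (2.576 + 1.282)² · (2·7² = 98) / 2.6²
  = 14.8842 · 98 / 6.76
  = 215.78
Round up → n = 216 per group.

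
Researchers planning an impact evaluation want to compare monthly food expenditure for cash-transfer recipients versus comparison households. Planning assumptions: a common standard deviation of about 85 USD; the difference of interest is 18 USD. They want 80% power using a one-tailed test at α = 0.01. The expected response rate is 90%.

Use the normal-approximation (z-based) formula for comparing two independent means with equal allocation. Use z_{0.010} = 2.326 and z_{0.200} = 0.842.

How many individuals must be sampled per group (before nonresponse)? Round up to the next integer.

n = (z_α + z_β)² · (σ₁² + σ₂²) / δ²
  = (2.326 + 0.842)² · (2·85² = 14450) / 18²
  = 10.0362 · 14450 / 324
  = 447.60
Adjust for 90% response: 447.60 / 0.90 = 497.34.
Round up → n = 498 per group.

n = 498 per group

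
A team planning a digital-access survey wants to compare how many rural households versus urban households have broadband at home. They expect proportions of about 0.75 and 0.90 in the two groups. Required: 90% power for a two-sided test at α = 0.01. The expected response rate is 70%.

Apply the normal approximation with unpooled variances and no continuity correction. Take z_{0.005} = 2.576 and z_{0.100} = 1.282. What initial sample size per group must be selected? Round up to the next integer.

n = 263 per group

n = (z_{α/2} + z_β)² · [p₁(1−p₁) + p₂(1−p₂)] / (p₁ − p₂)²
  = (2.576 + 1.282)² · (0.75·0.25 + 0.90·0.10) / (-0.15)²
  = (3.858)² · (0.1875 + 0.0900) / 0.0225
  = 14.8842 · 0.2775 / 0.0225
  = 183.57
Adjust for 70% response: 183.57 / 0.70 = 262.24.
Round up → n = 263 per group.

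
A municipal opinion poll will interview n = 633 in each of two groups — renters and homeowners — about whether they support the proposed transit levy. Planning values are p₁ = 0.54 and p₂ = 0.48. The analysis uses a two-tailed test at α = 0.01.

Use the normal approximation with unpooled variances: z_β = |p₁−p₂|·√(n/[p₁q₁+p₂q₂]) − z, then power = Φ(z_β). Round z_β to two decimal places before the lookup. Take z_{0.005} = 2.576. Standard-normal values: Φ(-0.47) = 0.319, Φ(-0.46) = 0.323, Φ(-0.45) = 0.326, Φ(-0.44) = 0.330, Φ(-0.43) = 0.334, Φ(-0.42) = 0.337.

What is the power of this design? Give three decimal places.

Power ≈ 0.330

z_β = |p₁−p₂|·√(n/[p₁q₁+p₂q₂]) − z_{α/2}
    = 0.06 · √(633/0.4980) − 2.576
    = 0.06 · 35.6523 − 2.576
    = 2.1391 − 2.576 = -0.4369 → -0.44
Power = Φ(-0.44) = 0.330.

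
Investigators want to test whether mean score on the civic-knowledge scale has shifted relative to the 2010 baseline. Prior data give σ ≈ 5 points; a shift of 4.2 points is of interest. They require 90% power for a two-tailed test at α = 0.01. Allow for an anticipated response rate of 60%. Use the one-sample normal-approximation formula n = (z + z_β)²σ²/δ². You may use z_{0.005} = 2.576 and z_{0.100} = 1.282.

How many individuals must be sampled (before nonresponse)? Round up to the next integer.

n = (z_{α/2} + z_β)² · σ² / δ²
  = (2.576 + 1.282)² · 5² / 4.2²
  = 14.8842 · 25 / 17.64
  = 21.09
Adjust for 60% response: 21.09 / 0.60 = 35.16.
Round up → n = 36.

n = 36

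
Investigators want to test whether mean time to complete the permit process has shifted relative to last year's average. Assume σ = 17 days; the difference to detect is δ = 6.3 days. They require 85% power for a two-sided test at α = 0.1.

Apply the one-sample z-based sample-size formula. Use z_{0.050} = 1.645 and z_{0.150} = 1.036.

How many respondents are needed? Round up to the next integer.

n = 53

n = (z_{α/2} + z_β)² · σ² / δ²
  = (1.645 + 1.036)² · 17² / 6.3²
  = 7.1878 · 289 / 39.69
  = 52.34
Round up → n = 53.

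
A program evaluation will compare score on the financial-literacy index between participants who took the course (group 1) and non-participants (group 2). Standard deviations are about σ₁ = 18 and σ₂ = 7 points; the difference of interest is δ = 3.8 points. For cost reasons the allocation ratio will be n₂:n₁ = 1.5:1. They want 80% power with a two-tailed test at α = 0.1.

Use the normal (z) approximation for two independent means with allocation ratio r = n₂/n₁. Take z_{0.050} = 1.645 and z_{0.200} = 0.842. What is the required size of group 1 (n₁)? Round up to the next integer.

n₁ = (z_{α/2} + z_β)² · (σ₁² + σ₂²/r) / δ²
   = (1.645 + 0.842)² · (18² + 7²/1.5) / 3.8²
   = 6.1852 · (324 + 32.6667) / 14.44
   = 6.1852 · 356.6667 / 14.44
   = 152.77
Round up → n₁ = 153; n₂ = r·n₁ = 1.5 × 153 = 230.

n₁ = 153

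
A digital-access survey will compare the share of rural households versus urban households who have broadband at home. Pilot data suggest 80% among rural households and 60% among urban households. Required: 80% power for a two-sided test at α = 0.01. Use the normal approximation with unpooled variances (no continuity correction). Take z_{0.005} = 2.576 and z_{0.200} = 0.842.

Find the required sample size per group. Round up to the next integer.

n = (z_{α/2} + z_β)² · [p₁(1−p₁) + p₂(1−p₂)] / (p₁ − p₂)²
  = (2.576 + 0.842)² · (0.80·0.20 + 0.60·0.40) / (0.20)²
  = (3.418)² · (0.1600 + 0.2400) / 0.0400
  = 11.6827 · 0.4000 / 0.0400
  = 116.83
Round up → n = 117 per group.

n = 117 per group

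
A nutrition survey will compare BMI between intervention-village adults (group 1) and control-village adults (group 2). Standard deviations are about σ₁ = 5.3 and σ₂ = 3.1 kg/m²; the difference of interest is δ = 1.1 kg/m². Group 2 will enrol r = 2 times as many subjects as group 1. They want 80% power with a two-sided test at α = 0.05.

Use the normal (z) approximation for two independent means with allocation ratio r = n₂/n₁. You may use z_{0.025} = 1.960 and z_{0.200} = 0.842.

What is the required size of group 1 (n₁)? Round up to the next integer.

n₁ = (z_{α/2} + z_β)² · (σ₁² + σ₂²/r) / δ²
   = (1.960 + 0.842)² · (5.3² + 3.1²/2) / 1.1²
   = 7.8512 · (28.09 + 4.805) / 1.21
   = 7.8512 · 32.895 / 1.21
   = 213.44
Round up → n₁ = 214; n₂ = r·n₁ = 2 × 214 = 428.

n₁ = 214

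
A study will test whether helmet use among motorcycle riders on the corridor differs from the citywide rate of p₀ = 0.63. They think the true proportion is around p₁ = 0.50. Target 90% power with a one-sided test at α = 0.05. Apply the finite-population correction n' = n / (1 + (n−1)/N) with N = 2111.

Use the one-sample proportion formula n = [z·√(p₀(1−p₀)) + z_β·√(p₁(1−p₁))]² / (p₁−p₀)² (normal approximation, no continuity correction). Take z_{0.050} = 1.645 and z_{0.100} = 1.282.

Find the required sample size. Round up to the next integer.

n = [z_α·√(p₀q₀) + z_β·√(p₁q₁)]² / (p₁ − p₀)²
  = [1.645·√(0.63·0.37) + 1.282·√(0.50·0.50)]² / (-0.13)²
  = [1.645·0.4828 + 1.282·0.5000]² / 0.0169
  = [1.4352]² / 0.0169
  = 121.88
Finite-population correction (N = 2111): 121.88 / (1 + (121.88 − 1)/2111) = 115.28.
Round up → n = 116.

n = 116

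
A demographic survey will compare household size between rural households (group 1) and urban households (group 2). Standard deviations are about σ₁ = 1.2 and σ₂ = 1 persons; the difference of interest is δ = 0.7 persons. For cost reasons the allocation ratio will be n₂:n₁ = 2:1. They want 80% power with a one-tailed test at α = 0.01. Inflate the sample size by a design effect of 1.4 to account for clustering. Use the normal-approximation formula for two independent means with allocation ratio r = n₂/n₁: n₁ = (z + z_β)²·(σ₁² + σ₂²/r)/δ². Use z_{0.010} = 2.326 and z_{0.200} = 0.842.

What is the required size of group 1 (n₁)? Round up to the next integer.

n₁ = (z_α + z_β)² · (σ₁² + σ₂²/r) / δ²
   = (2.326 + 0.842)² · (1.2² + 1²/2) / 0.7²
   = 10.0362 · (1.44 + 0.5) / 0.49
   = 10.0362 · 1.94 / 0.49
   = 39.74
Design effect: 1.4 × 39.74 = 55.63.
Round up → n₁ = 56; n₂ = r·n₁ = 2 × 56 = 112.

n₁ = 56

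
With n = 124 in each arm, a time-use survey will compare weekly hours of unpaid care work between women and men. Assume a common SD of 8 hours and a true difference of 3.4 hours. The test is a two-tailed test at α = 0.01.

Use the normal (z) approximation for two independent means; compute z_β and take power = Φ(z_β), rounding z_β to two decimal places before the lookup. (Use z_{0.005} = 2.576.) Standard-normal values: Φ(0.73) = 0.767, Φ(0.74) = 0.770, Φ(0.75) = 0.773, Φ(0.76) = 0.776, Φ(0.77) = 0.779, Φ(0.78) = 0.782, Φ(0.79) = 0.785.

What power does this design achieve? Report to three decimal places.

z_β = δ·√(n/(σ₁²+σ₂²)) − z_{α/2}
    = 3.4 · √(124/128) − 2.576
    = 3.4 · 0.98425 − 2.576
    = 3.3465 − 2.576 = 0.7705 → 0.77
Power = Φ(0.77) = 0.779.

Power ≈ 0.779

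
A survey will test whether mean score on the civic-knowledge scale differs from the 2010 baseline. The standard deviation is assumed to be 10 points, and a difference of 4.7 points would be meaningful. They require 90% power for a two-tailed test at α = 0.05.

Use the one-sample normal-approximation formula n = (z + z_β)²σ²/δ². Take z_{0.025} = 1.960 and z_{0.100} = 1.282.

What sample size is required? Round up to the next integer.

n = (z_{α/2} + z_β)² · σ² / δ²
  = (1.960 + 1.282)² · 10² / 4.7²
  = 10.5106 · 100 / 22.09
  = 47.58
Round up → n = 48.

n = 48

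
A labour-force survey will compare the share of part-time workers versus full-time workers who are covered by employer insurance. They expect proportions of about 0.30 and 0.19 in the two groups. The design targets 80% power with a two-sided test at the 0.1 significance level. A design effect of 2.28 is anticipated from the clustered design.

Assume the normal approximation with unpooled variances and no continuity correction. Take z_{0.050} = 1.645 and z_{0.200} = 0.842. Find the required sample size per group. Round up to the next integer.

n = 425 per group

n = (z_{α/2} + z_β)² · [p₁(1−p₁) + p₂(1−p₂)] / (p₁ − p₂)²
  = (1.645 + 0.842)² · (0.30·0.70 + 0.19·0.81) / (0.11)²
  = (2.487)² · (0.2100 + 0.1539) / 0.0121
  = 6.1852 · 0.3639 / 0.0121
  = 186.02
Design effect: 2.28 × 186.02 = 424.11.
Round up → n = 425 per group.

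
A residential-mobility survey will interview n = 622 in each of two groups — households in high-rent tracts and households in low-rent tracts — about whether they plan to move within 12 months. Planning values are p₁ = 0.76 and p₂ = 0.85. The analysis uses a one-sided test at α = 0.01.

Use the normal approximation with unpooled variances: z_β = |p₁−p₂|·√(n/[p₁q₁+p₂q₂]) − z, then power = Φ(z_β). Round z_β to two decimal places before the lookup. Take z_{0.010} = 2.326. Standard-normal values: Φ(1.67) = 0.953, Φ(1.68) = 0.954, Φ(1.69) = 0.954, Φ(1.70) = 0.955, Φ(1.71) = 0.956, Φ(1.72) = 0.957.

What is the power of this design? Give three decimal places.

z_β = |p₁−p₂|·√(n/[p₁q₁+p₂q₂]) − z_α
    = 0.09 · √(622/0.3099) − 2.326
    = 0.09 · 44.8007 − 2.326
    = 4.0321 − 2.326 = 1.7061 → 1.71
Power = Φ(1.71) = 0.956.

Power ≈ 0.956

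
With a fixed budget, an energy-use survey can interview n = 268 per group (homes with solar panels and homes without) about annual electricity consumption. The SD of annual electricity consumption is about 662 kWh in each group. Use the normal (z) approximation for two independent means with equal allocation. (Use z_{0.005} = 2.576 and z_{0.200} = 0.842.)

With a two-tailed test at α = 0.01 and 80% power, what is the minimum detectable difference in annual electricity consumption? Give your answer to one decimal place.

Minimum detectable difference ≈ 195.5 kWh

δ = (z_{α/2} + z_β) · √((σ₁²+σ₂²)/n)
  = (2.576 + 0.842) · √(876488/268)
  = 3.418 · √3270.5
  = 3.418 · 57.1881
  = 195.4689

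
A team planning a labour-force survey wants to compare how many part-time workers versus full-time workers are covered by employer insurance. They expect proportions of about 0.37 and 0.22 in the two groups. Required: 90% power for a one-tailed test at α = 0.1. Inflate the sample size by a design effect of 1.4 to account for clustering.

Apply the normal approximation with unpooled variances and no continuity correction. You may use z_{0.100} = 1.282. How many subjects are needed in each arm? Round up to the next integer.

n = (z_α + z_β)² · [p₁(1−p₁) + p₂(1−p₂)] / (p₁ − p₂)²
  = (1.282 + 1.282)² · (0.37·0.63 + 0.22·0.78) / (0.15)²
  = (2.564)² · (0.2331 + 0.1716) / 0.0225
  = 6.5741 · 0.4047 / 0.0225
  = 118.25
Design effect: 1.4 × 118.25 = 165.54.
Round up → n = 166 per group.

n = 166 per group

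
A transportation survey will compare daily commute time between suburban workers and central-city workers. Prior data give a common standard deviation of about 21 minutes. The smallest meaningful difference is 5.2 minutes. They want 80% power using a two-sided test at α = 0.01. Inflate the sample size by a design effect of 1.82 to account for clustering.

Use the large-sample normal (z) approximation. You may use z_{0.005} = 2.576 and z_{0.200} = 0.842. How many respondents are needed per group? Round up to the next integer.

n = (z_{α/2} + z_β)² · (σ₁² + σ₂²) / δ²
  = (2.576 + 0.842)² · (2·21² = 882) / 5.2²
  = 11.6827 · 882 / 27.04
  = 381.07
Design effect: 1.82 × 381.07 = 693.55.
Round up → n = 694 per group.

n = 694 per group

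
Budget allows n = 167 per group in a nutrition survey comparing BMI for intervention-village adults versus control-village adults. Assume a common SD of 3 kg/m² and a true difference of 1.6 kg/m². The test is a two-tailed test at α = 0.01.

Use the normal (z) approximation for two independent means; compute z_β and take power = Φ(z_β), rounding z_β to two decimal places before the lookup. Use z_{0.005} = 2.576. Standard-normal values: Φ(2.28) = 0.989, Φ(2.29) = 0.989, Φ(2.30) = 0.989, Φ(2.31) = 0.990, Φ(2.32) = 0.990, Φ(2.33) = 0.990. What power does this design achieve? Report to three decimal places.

Power ≈ 0.989

z_β = δ·√(n/(σ₁²+σ₂²)) − z_{α/2}
    = 1.6 · √(167/18) − 2.576
    = 1.6 · 3.04594 − 2.576
    = 4.8735 − 2.576 = 2.2975 → 2.30
Power = Φ(2.30) = 0.989.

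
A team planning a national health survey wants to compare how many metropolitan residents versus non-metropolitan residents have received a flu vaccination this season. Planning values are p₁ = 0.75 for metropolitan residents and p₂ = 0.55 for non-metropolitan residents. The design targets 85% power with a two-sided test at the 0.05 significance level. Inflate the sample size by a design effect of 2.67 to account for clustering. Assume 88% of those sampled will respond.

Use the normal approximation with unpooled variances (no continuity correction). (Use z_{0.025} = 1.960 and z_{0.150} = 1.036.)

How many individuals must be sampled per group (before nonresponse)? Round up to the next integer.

n = (z_{α/2} + z_β)² · [p₁(1−p₁) + p₂(1−p₂)] / (p₁ − p₂)²
  = (1.960 + 1.036)² · (0.75·0.25 + 0.55·0.45) / (0.20)²
  = (2.996)² · (0.1875 + 0.2475) / 0.0400
  = 8.9760 · 0.4350 / 0.0400
  = 97.61
Design effect: 2.67 × 97.61 = 260.63.
Adjust for 88% response: 260.63 / 0.88 = 296.17.
Round up → n = 297 per group.

n = 297 per group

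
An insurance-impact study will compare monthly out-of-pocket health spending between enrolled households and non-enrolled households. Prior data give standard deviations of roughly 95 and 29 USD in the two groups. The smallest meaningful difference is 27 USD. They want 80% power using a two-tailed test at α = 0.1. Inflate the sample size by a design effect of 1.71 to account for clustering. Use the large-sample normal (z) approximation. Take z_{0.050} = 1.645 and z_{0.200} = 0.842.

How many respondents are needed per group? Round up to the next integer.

n = 144 per group

n = (z_{α/2} + z_β)² · (σ₁² + σ₂²) / δ²
  = (1.645 + 0.842)² · (95² + 29² = 9866) / 27²
  = 6.1852 · 9866 / 729
  = 83.71
Design effect: 1.71 × 83.71 = 143.14.
Round up → n = 144 per group.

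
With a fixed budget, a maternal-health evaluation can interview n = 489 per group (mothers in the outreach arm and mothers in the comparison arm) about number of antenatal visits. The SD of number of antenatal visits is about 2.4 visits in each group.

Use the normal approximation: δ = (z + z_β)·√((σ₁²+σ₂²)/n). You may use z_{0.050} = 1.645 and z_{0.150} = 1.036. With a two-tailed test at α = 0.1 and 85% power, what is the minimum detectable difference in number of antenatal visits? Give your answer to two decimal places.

Minimum detectable difference ≈ 0.41 visits

δ = (z_{α/2} + z_β) · √((σ₁²+σ₂²)/n)
  = (1.645 + 1.036) · √(11.52/489)
  = 2.681 · √0.02356
  = 2.681 · 0.1535
  = 0.4115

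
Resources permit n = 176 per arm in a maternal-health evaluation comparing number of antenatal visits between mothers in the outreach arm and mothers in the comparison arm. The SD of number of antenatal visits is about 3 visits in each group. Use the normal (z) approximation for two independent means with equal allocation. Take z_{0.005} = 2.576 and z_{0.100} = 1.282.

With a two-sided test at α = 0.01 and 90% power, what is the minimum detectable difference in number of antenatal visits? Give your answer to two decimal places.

δ = (z_{α/2} + z_β) · √((σ₁²+σ₂²)/n)
  = (2.576 + 1.282) · √(18/176)
  = 3.858 · √0.10227
  = 3.858 · 0.3198
  = 1.2338

Minimum detectable difference ≈ 1.23 visits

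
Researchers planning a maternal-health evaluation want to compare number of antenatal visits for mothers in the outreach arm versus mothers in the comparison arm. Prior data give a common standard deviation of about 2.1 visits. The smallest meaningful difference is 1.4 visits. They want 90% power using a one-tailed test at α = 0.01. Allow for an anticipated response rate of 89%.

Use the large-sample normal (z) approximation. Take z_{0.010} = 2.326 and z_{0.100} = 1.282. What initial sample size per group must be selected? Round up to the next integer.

n = 66 per group

n = (z_α + z_β)² · (σ₁² + σ₂²) / δ²
  = (2.326 + 1.282)² · (2·2.1² = 8.82) / 1.4²
  = 13.0177 · 8.82 / 1.96
  = 58.58
Adjust for 89% response: 58.58 / 0.89 = 65.82.
Round up → n = 66 per group.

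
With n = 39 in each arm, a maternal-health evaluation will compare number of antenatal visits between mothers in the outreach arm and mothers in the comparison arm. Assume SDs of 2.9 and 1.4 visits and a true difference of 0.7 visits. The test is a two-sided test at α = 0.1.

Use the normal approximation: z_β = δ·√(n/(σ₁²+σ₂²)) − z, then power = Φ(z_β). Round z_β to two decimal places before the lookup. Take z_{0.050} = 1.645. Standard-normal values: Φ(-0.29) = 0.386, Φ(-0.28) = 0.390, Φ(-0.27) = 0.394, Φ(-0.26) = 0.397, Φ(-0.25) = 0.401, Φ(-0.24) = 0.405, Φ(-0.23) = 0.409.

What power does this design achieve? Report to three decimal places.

Power ≈ 0.386

z_β = δ·√(n/(σ₁²+σ₂²)) − z_{α/2}
    = 0.7 · √(39/10.37) − 1.645
    = 0.7 · 1.93929 − 1.645
    = 1.3575 − 1.645 = -0.2875 → -0.29
Power = Φ(-0.29) = 0.386.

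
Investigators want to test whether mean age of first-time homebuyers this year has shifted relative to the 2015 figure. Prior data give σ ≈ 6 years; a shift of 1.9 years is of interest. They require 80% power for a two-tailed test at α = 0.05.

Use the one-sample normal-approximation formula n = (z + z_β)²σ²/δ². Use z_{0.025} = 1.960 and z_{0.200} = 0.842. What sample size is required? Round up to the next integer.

n = (z_{α/2} + z_β)² · σ² / δ²
  = (1.960 + 0.842)² · 6² / 1.9²
  = 7.8512 · 36 / 3.61
  = 78.29
Round up → n = 79.

n = 79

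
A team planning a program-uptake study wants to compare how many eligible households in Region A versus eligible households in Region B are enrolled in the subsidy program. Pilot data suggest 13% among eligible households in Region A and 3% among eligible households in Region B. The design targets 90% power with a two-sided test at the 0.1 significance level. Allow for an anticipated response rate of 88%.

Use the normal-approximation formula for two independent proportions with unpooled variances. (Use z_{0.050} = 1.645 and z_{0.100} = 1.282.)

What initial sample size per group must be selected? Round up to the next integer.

n = (z_{α/2} + z_β)² · [p₁(1−p₁) + p₂(1−p₂)] / (p₁ − p₂)²
  = (1.645 + 1.282)² · (0.13·0.87 + 0.03·0.97) / (0.10)²
  = (2.927)² · (0.1131 + 0.0291) / 0.0100
  = 8.5673 · 0.1422 / 0.0100
  = 121.83
Adjust for 88% response: 121.83 / 0.88 = 138.44.
Round up → n = 139 per group.

n = 139 per group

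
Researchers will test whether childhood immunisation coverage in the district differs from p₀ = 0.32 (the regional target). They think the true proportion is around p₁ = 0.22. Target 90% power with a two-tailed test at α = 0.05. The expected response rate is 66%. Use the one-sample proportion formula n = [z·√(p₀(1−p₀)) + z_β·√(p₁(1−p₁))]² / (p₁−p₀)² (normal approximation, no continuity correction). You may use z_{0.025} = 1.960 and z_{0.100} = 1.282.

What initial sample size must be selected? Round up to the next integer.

n = 317

n = [z_{α/2}·√(p₀q₀) + z_β·√(p₁q₁)]² / (p₁ − p₀)²
  = [1.960·√(0.32·0.68) + 1.282·√(0.22·0.78)]² / (-0.10)²
  = [1.960·0.4665 + 1.282·0.4142]² / 0.0100
  = [1.4454]² / 0.0100
  = 208.91
Adjust for 66% response: 208.91 / 0.66 = 316.52.
Round up → n = 317.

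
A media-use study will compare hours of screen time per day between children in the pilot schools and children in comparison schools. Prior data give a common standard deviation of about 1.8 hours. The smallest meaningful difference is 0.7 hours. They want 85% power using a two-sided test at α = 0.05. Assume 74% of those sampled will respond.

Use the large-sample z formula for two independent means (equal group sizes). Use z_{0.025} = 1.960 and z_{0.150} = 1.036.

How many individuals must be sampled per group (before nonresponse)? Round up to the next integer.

n = 161 per group

n = (z_{α/2} + z_β)² · (σ₁² + σ₂²) / δ²
  = (1.960 + 1.036)² · (2·1.8² = 6.48) / 0.7²
  = 8.9760 · 6.48 / 0.49
  = 118.70
Adjust for 74% response: 118.70 / 0.74 = 160.41.
Round up → n = 161 per group.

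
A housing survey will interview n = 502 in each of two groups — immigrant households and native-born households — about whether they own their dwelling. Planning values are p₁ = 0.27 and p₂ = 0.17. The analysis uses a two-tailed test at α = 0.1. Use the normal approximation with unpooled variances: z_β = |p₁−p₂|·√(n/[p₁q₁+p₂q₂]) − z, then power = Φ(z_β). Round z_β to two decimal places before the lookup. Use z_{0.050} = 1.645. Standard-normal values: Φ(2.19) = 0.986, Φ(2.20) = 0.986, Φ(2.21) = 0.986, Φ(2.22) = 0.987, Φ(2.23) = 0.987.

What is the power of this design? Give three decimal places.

Power ≈ 0.986

z_β = |p₁−p₂|·√(n/[p₁q₁+p₂q₂]) − z_{α/2}
    = 0.10 · √(502/0.3382) − 1.645
    = 0.10 · 38.5270 − 1.645
    = 3.8527 − 1.645 = 2.2077 → 2.21
Power = Φ(2.21) = 0.986.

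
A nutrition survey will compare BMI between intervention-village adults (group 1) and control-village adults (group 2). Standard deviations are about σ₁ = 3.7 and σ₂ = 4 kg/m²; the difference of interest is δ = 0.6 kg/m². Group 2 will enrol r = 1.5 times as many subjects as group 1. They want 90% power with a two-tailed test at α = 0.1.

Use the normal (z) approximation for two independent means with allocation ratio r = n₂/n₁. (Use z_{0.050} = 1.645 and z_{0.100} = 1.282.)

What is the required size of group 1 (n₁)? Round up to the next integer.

n₁ = 580

n₁ = (z_{α/2} + z_β)² · (σ₁² + σ₂²/r) / δ²
   = (1.645 + 1.282)² · (3.7² + 4²/1.5) / 0.6²
   = 8.5673 · (13.69 + 10.6667) / 0.36
   = 8.5673 · 24.3567 / 0.36
   = 579.64
Round up → n₁ = 580; n₂ = r·n₁ = 1.5 × 580 = 870.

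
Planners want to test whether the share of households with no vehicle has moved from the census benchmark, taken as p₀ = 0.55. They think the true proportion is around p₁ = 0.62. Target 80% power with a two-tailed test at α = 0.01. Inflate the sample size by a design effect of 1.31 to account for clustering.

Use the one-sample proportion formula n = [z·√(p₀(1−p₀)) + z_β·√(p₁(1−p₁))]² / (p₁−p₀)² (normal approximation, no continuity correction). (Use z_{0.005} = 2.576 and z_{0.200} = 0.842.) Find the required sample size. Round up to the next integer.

n = 764

n = [z_{α/2}·√(p₀q₀) + z_β·√(p₁q₁)]² / (p₁ − p₀)²
  = [2.576·√(0.55·0.45) + 0.842·√(0.62·0.38)]² / (0.07)²
  = [2.576·0.4975 + 0.842·0.4854]² / 0.0049
  = [1.6902]² / 0.0049
  = 583.04
Design effect: 1.31 × 583.04 = 763.79.
Round up → n = 764.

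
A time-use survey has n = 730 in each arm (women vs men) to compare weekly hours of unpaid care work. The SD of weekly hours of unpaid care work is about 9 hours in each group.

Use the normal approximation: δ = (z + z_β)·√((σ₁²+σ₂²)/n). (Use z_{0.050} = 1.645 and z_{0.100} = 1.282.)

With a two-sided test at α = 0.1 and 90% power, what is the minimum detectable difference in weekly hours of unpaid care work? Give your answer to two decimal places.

Minimum detectable difference ≈ 1.38 hours

δ = (z_{α/2} + z_β) · √((σ₁²+σ₂²)/n)
  = (1.645 + 1.282) · √(162/730)
  = 2.927 · √0.22192
  = 2.927 · 0.4711
  = 1.3789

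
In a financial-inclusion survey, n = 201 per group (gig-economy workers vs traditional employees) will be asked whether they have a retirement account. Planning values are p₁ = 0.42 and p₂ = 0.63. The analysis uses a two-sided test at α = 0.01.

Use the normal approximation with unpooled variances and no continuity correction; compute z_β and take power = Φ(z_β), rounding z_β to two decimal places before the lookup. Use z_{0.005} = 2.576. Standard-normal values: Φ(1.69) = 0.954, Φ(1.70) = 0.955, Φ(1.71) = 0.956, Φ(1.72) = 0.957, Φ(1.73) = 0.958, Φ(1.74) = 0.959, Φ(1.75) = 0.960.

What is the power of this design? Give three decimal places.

z_β = |p₁−p₂|·√(n/[p₁q₁+p₂q₂]) − z_{α/2}
    = 0.21 · √(201/0.4767) − 2.576
    = 0.21 · 20.5341 − 2.576
    = 4.3122 − 2.576 = 1.7362 → 1.74
Power = Φ(1.74) = 0.959.

Power ≈ 0.959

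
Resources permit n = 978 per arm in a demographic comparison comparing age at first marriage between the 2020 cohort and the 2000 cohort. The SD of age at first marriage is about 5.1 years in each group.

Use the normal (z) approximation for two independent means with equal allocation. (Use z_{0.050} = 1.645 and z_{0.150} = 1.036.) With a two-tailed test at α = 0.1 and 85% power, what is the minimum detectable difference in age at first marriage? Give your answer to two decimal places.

δ = (z_{α/2} + z_β) · √((σ₁²+σ₂²)/n)
  = (1.645 + 1.036) · √(52.02/978)
  = 2.681 · √0.05319
  = 2.681 · 0.2306
  = 0.6183

Minimum detectable difference ≈ 0.62 years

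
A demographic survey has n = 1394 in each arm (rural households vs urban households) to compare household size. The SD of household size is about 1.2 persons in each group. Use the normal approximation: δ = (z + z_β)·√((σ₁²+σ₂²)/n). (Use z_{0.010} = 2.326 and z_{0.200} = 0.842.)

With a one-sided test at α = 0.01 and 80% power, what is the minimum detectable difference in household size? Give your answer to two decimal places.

Minimum detectable difference ≈ 0.14 persons

δ = (z_α + z_β) · √((σ₁²+σ₂²)/n)
  = (2.326 + 0.842) · √(2.88/1394)
  = 3.168 · √0.00207
  = 3.168 · 0.0455
  = 0.1440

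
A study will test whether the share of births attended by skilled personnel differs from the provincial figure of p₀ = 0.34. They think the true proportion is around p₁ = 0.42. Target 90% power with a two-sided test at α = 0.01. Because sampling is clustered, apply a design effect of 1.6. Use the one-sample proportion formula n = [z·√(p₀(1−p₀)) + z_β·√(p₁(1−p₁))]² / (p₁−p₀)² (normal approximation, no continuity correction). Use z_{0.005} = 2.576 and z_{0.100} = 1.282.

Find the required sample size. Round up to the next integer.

n = [z_{α/2}·√(p₀q₀) + z_β·√(p₁q₁)]² / (p₁ − p₀)²
  = [2.576·√(0.34·0.66) + 1.282·√(0.42·0.58)]² / (0.08)²
  = [2.576·0.4737 + 1.282·0.4936]² / 0.0064
  = [1.8530]² / 0.0064
  = 536.51
Design effect: 1.6 × 536.51 = 858.42.
Round up → n = 859.

n = 859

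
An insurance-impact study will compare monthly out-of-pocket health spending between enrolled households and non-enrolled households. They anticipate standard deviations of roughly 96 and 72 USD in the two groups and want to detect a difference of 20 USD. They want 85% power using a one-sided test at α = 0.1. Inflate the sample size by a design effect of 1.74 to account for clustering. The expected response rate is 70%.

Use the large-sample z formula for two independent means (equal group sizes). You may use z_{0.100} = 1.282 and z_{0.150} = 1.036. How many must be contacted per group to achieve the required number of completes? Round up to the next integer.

n = 481 per group

n = (z_α + z_β)² · (σ₁² + σ₂²) / δ²
  = (1.282 + 1.036)² · (96² + 72² = 14400) / 20²
  = 5.3731 · 14400 / 400
  = 193.43
Design effect: 1.74 × 193.43 = 336.57.
Adjust for 70% response: 336.57 / 0.70 = 480.82.
Round up → n = 481 per group.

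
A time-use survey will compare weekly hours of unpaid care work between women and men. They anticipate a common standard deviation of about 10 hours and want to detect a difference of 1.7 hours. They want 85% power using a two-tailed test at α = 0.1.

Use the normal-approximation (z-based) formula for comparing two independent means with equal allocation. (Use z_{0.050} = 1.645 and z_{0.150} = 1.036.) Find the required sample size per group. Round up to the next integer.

n = (z_{α/2} + z_β)² · (σ₁² + σ₂²) / δ²
  = (1.645 + 1.036)² · (2·10² = 200) / 1.7²
  = 7.1878 · 200 / 2.89
  = 497.42
Round up → n = 498 per group.

n = 498 per group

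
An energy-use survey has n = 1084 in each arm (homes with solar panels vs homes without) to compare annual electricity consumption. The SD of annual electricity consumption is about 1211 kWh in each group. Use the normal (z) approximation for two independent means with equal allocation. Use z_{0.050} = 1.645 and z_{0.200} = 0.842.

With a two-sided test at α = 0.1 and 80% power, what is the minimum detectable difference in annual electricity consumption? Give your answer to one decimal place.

δ = (z_{α/2} + z_β) · √((σ₁²+σ₂²)/n)
  = (1.645 + 0.842) · √(2933042/1084)
  = 2.487 · √2705.8
  = 2.487 · 52.0169
  = 129.3660

Minimum detectable difference ≈ 129.4 kWh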